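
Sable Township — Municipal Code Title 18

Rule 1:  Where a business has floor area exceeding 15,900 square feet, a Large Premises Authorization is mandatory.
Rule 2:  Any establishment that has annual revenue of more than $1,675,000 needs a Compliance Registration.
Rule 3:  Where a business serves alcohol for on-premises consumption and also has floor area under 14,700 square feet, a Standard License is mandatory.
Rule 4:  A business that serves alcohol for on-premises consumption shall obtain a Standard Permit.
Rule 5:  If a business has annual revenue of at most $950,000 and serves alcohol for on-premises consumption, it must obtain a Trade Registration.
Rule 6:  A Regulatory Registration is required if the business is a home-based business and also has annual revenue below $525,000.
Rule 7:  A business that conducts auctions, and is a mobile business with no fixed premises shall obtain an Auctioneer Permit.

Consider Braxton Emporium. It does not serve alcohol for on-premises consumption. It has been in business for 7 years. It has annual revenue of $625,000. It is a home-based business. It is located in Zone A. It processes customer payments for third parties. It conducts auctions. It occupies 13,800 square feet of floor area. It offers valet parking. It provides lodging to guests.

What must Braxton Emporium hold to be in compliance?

None

Rule 1: floor area 13,800 square feet ≤ 15,900 square feet → Large Premises Authorization not required.
Rule 2: revenue $625,000 ≤ $1,675,000 → Compliance Registration not required.
Rule 3: does not serve alcohol for on-premises consumption; floor area 13,800 square feet < 14,700 square feet → Standard License not required.
Rule 4: does not serve alcohol for on-premises consumption → Standard Permit not required.
Rule 5: revenue $625,000 ≤ $950,000; does not serve alcohol for on-premises consumption → Trade Registration not required.
Rule 6: is a home-based business; revenue $625,000 ≥ $525,000 → Regulatory Registration not required.
Rule 7: conducts auctions; is a home-based business (not: is a mobile business with no fixed premises) → Auctioneer Permit not required.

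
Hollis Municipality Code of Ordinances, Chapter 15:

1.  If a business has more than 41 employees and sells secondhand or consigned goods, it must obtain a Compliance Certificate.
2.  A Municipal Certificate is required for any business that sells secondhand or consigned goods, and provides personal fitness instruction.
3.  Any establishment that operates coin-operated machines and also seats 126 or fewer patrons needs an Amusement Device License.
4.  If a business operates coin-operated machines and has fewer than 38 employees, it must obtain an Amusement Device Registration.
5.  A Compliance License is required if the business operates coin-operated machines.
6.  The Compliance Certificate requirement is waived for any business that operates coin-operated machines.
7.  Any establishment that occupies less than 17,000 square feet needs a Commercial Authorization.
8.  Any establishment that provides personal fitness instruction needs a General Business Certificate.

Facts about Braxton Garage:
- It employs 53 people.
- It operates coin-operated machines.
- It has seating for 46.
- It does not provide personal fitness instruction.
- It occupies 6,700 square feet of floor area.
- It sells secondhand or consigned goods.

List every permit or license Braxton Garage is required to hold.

Amusement Device License, Commercial Authorization, Compliance License

1. employees 53 > 41; sells secondhand or consigned goods → Compliance Certificate required.
2. sells secondhand or consigned goods; does not provide personal fitness instruction → Municipal Certificate not required.
3. operates coin-operated machines; seating 46 ≤ 126 → Amusement Device License required.
4. operates coin-operated machines; employees 53 ≥ 38 → Amusement Device Registration not required.
5. operates coin-operated machines → Compliance License required.
6. operates coin-operated machines → exempt from Compliance Certificate.
7. floor area 6,700 square feet < 17,000 square feet → Commercial Authorization required.
8. does not provide personal fitness instruction → General Business Certificate not required.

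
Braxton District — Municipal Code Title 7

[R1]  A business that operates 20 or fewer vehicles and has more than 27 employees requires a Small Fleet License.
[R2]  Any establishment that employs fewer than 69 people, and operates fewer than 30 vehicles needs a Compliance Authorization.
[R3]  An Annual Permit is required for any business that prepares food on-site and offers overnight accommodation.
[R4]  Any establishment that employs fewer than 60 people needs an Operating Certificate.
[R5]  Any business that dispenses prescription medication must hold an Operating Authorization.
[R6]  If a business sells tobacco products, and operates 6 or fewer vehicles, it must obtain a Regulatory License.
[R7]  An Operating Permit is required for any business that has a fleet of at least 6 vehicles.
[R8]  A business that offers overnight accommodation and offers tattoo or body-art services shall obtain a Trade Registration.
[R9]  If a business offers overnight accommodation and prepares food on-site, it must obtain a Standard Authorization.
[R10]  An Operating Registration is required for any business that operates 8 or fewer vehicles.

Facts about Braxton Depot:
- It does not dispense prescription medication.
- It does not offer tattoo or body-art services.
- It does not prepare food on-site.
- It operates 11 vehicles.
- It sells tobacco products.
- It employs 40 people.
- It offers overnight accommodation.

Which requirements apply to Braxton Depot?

Compliance Authorization, Operating Certificate, Operating Permit, Small Fleet License

[R1] vehicles 11 ≤ 20; employees 40 > 27 → Small Fleet License required.
[R2] employees 40 < 69; vehicles 11 < 30 → Compliance Authorization required.
[R3] does not prepare food on-site; offers overnight accommodation → Annual Permit not required.
[R4] employees 40 < 60 → Operating Certificate required.
[R5] does not dispense prescription medication → Operating Authorization not required.
[R6] sells tobacco products; vehicles 11 > 6 → Regulatory License not required.
[R7] vehicles 11 ≥ 6 → Operating Permit required.
[R8] offers overnight accommodation; does not offer tattoo or body-art services → Trade Registration not required.
[R9] offers overnight accommodation; does not prepare food on-site → Standard Authorization not required.
[R10] vehicles 11 > 8 → Operating Registration not required.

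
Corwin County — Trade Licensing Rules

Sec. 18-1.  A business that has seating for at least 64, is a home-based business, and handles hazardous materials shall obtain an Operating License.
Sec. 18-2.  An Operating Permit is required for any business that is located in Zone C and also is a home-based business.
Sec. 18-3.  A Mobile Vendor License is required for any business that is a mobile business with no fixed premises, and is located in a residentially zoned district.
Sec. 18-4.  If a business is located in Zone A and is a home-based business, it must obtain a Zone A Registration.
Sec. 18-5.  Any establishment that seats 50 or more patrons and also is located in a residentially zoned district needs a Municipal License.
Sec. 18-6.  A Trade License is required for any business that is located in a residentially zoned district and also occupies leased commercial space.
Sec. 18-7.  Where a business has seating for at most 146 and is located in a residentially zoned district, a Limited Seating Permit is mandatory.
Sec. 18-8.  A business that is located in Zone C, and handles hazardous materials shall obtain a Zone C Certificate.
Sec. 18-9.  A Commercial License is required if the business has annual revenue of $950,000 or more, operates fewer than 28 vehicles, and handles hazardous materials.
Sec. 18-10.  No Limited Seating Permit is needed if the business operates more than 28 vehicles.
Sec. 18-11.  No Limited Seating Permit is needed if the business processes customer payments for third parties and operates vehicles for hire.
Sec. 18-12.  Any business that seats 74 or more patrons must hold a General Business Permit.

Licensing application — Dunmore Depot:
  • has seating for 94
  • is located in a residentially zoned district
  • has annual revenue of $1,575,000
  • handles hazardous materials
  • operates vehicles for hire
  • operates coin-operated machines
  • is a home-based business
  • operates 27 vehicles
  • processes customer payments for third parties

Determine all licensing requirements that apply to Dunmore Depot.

Commercial License, General Business Permit, Municipal License, Operating License

Sec. 18-1. seating 94 ≥ 64; is a home-based business; handles hazardous materials → Operating License required.
Sec. 18-2. is located in a residentially zoned district (not: is located in Zone C); is a home-based business → Operating Permit not required.
Sec. 18-3. is a home-based business (not: is a mobile business with no fixed premises); is located in a residentially zoned district → Mobile Vendor License not required.
Sec. 18-4. is located in a residentially zoned district (not: is located in Zone A); is a home-based business → Zone A Registration not required.
Sec. 18-5. seating 94 ≥ 50; is located in a residentially zoned district → Municipal License required.
Sec. 18-6. is located in a residentially zoned district; is a home-based business (not: occupies leased commercial space) → Trade License not required.
Sec. 18-7. seating 94 ≤ 146; is located in a residentially zoned district → Limited Seating Permit required.
Sec. 18-8. is located in a residentially zoned district (not: is located in Zone C); handles hazardous materials → Zone C Certificate not required.
Sec. 18-9. revenue $1,575,000 ≥ $950,000; vehicles 27 < 28; handles hazardous materials → Commercial License required.
Sec. 18-10. vehicles 27 ≤ 28 → Limited Seating Permit exemption does not apply.
Sec. 18-11. processes customer payments for third parties; operates vehicles for hire → exempt from Limited Seating Permit.
Sec. 18-12. seating 94 ≥ 74 → General Business Permit required.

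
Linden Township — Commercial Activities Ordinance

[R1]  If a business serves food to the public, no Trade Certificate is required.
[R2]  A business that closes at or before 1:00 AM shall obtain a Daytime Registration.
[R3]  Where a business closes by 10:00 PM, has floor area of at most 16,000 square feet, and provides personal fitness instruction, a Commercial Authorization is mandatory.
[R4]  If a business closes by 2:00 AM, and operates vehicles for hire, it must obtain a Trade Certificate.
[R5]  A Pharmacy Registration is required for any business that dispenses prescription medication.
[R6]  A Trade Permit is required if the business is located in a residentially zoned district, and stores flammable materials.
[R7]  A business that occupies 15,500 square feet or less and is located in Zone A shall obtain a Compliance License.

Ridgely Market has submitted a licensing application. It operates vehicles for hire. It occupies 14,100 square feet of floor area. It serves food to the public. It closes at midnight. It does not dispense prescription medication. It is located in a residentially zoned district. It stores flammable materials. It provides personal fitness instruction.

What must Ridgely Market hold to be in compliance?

Daytime Registration, Trade Permit

[R1] serves food to the public → exempt from Trade Certificate.
[R2] closes midnight, at/before 1:00 AM → Daytime Registration required.
[R3] closes midnight, after 10:00 PM; floor area 14,100 square feet ≤ 16,000 square feet; provides personal fitness instruction → Commercial Authorization not required.
[R4] closes midnight, at/before 2:00 AM; operates vehicles for hire → Trade Certificate required.
[R5] does not dispense prescription medication → Pharmacy Registration not required.
[R6] is located in a residentially zoned district; stores flammable materials → Trade Permit required.
[R7] floor area 14,100 square feet ≤ 15,500 square feet; is located in a residentially zoned district (not: is located in Zone A) → Compliance License not required.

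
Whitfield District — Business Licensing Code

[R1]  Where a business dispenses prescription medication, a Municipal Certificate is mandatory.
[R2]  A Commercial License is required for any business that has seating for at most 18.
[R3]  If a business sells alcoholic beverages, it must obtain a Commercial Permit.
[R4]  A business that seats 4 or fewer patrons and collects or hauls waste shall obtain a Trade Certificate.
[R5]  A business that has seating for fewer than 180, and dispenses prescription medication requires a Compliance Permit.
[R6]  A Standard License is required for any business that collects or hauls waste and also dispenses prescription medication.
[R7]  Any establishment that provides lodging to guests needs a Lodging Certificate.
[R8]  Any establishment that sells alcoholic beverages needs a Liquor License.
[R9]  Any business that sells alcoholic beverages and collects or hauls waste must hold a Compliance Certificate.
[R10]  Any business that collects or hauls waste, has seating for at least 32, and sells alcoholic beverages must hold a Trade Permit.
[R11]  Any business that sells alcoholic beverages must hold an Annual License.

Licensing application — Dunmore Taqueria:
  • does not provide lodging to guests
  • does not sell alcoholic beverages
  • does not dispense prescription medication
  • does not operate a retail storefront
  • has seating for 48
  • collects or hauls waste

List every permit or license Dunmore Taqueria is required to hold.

None

[R1] does not dispense prescription medication → Municipal Certificate not required.
[R2] seating 48 > 18 → Commercial License not required.
[R3] does not sell alcoholic beverages → Commercial Permit not required.
[R4] seating 48 > 4; collects or hauls waste → Trade Certificate not required.
[R5] seating 48 < 180; does not dispense prescription medication → Compliance Permit not required.
[R6] collects or hauls waste; does not dispense prescription medication → Standard License not required.
[R7] does not provide lodging to guests → Lodging Certificate not required.
[R8] does not sell alcoholic beverages → Liquor License not required.
[R9] does not sell alcoholic beverages; collects or hauls waste → Compliance Certificate not required.
[R10] collects or hauls waste; seating 48 ≥ 32; does not sell alcoholic beverages → Trade Permit not required.
[R11] does not sell alcoholic beverages → Annual License not required.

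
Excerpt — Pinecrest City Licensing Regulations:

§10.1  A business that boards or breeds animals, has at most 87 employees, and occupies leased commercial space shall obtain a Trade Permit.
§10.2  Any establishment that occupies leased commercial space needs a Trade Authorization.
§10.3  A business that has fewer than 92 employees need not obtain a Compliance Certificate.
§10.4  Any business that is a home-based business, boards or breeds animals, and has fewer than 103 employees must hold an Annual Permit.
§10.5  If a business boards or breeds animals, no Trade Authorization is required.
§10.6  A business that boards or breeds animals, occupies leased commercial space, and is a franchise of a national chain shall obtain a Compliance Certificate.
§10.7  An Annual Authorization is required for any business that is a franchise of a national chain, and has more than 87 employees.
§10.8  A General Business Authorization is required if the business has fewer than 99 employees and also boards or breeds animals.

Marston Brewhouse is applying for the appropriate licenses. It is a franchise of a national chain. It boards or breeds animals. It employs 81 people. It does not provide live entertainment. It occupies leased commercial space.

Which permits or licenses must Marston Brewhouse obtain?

General Business Authorization, Trade Permit

§10.1 boards or breeds animals; employees 81 ≤ 87; occupies leased commercial space → Trade Permit required.
§10.2 occupies leased commercial space → Trade Authorization required.
§10.3 employees 81 < 92 → exempt from Compliance Certificate.
§10.4 occupies leased commercial space (not: is a home-based business); boards or breeds animals; employees 81 < 103 → Annual Permit not required.
§10.5 boards or breeds animals → exempt from Trade Authorization.
§10.6 boards or breeds animals; occupies leased commercial space; is a franchise of a national chain → Compliance Certificate required.
§10.7 is a franchise of a national chain; employees 81 ≤ 87 → Annual Authorization not required.
§10.8 employees 81 < 99; boards or breeds animals → General Business Authorization required.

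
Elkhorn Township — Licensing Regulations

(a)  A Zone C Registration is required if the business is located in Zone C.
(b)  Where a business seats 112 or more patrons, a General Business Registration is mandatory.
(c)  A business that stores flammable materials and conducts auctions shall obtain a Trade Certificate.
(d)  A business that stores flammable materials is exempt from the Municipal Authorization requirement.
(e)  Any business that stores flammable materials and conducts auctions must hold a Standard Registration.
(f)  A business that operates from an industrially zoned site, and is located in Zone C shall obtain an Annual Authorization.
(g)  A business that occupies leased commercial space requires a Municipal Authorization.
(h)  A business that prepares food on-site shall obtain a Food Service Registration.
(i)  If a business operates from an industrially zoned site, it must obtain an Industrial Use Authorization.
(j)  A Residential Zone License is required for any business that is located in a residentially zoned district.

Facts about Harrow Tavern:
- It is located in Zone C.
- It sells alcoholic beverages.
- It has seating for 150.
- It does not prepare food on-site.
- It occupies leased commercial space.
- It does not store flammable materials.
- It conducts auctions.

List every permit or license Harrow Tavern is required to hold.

(a) is located in Zone C → Zone C Registration required.
(b) seating 150 ≥ 112 → General Business Registration required.
(c) does not store flammable materials; conducts auctions → Trade Certificate not required.
(d) does not store flammable materials → Municipal Authorization exemption does not apply.
(e) does not store flammable materials; conducts auctions → Standard Registration not required.
(f) occupies leased commercial space (not: operates from an industrially zoned site); is located in Zone C → Annual Authorization not required.
(g) occupies leased commercial space → Municipal Authorization required.
(h) does not prepare food on-site → Food Service Registration not required.
(i) occupies leased commercial space (not: operates from an industrially zoned site) → Industrial Use Authorization not required.
(j) is located in Zone C (not: is located in a residentially zoned district) → Residential Zone License not required.

General Business Registration, Municipal Authorization, Zone C Registration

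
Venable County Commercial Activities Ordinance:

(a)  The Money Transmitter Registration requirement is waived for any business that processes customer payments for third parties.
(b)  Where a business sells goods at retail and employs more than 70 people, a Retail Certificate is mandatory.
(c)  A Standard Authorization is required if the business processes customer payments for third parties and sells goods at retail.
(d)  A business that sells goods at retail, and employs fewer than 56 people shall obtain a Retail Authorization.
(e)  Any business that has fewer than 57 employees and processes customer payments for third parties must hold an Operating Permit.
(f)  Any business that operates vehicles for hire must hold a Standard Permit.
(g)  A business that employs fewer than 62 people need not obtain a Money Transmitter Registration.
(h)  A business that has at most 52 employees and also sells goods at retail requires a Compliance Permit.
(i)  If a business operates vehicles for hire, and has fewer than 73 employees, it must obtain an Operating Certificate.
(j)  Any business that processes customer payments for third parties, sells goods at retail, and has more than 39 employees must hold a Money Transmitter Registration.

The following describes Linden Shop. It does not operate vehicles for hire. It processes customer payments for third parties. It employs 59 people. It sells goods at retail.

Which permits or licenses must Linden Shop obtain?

(a) processes customer payments for third parties → exempt from Money Transmitter Registration.
(b) sells goods at retail; employees 59 ≤ 70 → Retail Certificate not required.
(c) processes customer payments for third parties; sells goods at retail → Standard Authorization required.
(d) sells goods at retail; employees 59 ≥ 56 → Retail Authorization not required.
(e) employees 59 ≥ 57; processes customer payments for third parties → Operating Permit not required.
(f) does not operate vehicles for hire → Standard Permit not required.
(g) employees 59 < 62 → exempt from Money Transmitter Registration.
(h) employees 59 > 52; sells goods at retail → Compliance Permit not required.
(i) does not operate vehicles for hire; employees 59 < 73 → Operating Certificate not required.
(j) processes customer payments for third parties; sells goods at retail; employees 59 > 39 → Money Transmitter Registration required.

Standard Authorization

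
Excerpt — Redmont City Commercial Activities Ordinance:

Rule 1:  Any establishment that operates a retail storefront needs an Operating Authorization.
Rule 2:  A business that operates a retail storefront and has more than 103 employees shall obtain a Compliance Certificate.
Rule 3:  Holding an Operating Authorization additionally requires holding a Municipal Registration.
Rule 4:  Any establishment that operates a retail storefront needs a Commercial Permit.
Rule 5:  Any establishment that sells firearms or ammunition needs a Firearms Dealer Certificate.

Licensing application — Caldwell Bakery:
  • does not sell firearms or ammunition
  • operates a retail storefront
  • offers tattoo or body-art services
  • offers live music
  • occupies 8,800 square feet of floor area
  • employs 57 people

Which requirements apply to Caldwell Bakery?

Rule 1: operates a retail storefront → Operating Authorization required.
Rule 2: operates a retail storefront; employees 57 ≤ 103 → Compliance Certificate not required.
Rule 3: Operating Authorization is required → Municipal Registration also required.
Rule 4: operates a retail storefront → Commercial Permit required.
Rule 5: does not sell firearms or ammunition → Firearms Dealer Certificate not required.

Commercial Permit, Municipal Registration, Operating Authorization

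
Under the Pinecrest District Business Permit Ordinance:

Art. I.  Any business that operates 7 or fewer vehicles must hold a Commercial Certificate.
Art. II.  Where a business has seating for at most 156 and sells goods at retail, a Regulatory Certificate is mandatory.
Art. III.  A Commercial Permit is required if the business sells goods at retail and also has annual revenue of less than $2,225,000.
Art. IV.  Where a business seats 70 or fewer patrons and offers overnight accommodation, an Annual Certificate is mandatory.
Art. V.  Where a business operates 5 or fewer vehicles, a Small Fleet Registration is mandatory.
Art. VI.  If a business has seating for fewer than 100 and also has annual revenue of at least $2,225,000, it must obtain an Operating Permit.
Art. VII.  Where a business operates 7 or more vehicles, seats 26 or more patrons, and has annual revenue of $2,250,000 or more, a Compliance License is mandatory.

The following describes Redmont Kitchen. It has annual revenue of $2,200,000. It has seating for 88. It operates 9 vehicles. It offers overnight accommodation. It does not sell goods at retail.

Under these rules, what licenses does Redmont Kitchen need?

Art. I. vehicles 9 > 7 → Commercial Certificate not required.
Art. II. seating 88 ≤ 156; does not sell goods at retail → Regulatory Certificate not required.
Art. III. does not sell goods at retail; revenue $2,200,000 < $2,225,000 → Commercial Permit not required.
Art. IV. seating 88 > 70; offers overnight accommodation → Annual Certificate not required.
Art. V. vehicles 9 > 5 → Small Fleet Registration not required.
Art. VI. seating 88 < 100; revenue $2,200,000 < $2,225,000 → Operating Permit not required.
Art. VII. vehicles 9 ≥ 7; seating 88 ≥ 26; revenue $2,200,000 < $2,250,000 → Compliance License not required.

None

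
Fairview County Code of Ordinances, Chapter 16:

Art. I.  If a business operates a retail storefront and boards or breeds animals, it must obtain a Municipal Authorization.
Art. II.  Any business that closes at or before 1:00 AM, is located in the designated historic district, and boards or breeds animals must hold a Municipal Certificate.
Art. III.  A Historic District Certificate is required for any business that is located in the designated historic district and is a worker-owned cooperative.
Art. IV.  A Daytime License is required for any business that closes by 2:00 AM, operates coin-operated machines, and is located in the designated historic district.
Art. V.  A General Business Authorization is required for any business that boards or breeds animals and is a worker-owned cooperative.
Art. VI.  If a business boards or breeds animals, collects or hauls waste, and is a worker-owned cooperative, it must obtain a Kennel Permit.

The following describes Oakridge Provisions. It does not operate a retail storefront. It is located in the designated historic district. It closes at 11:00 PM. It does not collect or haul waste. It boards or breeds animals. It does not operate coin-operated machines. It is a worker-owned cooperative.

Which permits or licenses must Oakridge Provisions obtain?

Art. I. does not operate a retail storefront; boards or breeds animals → Municipal Authorization not required.
Art. II. closes 11:00 PM, at/before 1:00 AM; is located in the designated historic district; boards or breeds animals → Municipal Certificate required.
Art. III. is located in the designated historic district; is a worker-owned cooperative → Historic District Certificate required.
Art. IV. closes 11:00 PM, at/before 2:00 AM; does not operate coin-operated machines; is located in the designated historic district → Daytime License not required.
Art. V. boards or breeds animals; is a worker-owned cooperative → General Business Authorization required.
Art. VI. boards or breeds animals; does not collect or haul waste; is a worker-owned cooperative → Kennel Permit not required.

General Business Authorization, Historic District Certificate, Municipal Certificate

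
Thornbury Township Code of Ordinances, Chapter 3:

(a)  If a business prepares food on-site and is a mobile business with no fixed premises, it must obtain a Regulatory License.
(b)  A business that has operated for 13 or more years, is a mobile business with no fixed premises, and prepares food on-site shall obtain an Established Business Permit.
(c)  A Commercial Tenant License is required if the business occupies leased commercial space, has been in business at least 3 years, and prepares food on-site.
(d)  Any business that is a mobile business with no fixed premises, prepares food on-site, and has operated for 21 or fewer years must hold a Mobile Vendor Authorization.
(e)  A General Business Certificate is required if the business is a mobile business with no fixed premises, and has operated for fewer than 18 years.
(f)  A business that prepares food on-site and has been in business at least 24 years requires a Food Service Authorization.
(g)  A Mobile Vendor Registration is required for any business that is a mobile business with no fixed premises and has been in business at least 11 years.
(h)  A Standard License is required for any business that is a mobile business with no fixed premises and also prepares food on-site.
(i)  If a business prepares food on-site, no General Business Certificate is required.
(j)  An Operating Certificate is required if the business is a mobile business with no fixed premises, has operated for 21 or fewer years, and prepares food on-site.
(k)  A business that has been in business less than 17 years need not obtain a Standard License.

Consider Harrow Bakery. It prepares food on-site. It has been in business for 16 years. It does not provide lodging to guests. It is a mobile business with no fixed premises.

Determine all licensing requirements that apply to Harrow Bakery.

Established Business Permit, Mobile Vendor Authorization, Mobile Vendor Registration, Operating Certificate, Regulatory License

(a) prepares food on-site; is a mobile business with no fixed premises → Regulatory License required.
(b) years in business 16 ≥ 13; is a mobile business with no fixed premises; prepares food on-site → Established Business Permit required.
(c) is a mobile business with no fixed premises (not: occupies leased commercial space); years in business 16 ≥ 3; prepares food on-site → Commercial Tenant License not required.
(d) is a mobile business with no fixed premises; prepares food on-site; years in business 16 ≤ 21 → Mobile Vendor Authorization required.
(e) is a mobile business with no fixed premises; years in business 16 < 18 → General Business Certificate required.
(f) prepares food on-site; years in business 16 < 24 → Food Service Authorization not required.
(g) is a mobile business with no fixed premises; years in business 16 ≥ 11 → Mobile Vendor Registration required.
(h) is a mobile business with no fixed premises; prepares food on-site → Standard License required.
(i) prepares food on-site → exempt from General Business Certificate.
(j) is a mobile business with no fixed premises; years in business 16 ≤ 21; prepares food on-site → Operating Certificate required.
(k) years in business 16 < 17 → exempt from Standard License.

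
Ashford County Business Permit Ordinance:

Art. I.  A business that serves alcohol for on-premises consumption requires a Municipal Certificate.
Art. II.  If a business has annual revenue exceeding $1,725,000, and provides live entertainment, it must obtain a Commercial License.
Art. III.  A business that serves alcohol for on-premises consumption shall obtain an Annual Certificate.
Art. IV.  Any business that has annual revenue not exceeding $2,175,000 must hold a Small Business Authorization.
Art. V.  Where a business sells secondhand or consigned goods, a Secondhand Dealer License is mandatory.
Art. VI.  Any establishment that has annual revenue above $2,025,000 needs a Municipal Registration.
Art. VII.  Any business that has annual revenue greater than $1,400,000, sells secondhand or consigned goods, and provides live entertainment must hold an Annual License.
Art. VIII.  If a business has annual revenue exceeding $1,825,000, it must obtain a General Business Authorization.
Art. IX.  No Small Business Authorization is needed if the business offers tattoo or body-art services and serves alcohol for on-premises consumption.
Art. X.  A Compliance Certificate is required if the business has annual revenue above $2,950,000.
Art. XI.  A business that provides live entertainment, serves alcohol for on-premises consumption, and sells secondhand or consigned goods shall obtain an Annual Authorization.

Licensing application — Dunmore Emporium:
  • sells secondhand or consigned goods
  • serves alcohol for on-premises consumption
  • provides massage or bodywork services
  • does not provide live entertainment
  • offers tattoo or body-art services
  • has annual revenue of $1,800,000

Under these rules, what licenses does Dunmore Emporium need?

Art. I. serves alcohol for on-premises consumption → Municipal Certificate required.
Art. II. revenue $1,800,000 > $1,725,000; does not provide live entertainment → Commercial License not required.
Art. III. serves alcohol for on-premises consumption → Annual Certificate required.
Art. IV. revenue $1,800,000 ≤ $2,175,000 → Small Business Authorization required.
Art. V. sells secondhand or consigned goods → Secondhand Dealer License required.
Art. VI. revenue $1,800,000 ≤ $2,025,000 → Municipal Registration not required.
Art. VII. revenue $1,800,000 > $1,400,000; sells secondhand or consigned goods; does not provide live entertainment → Annual License not required.
Art. VIII. revenue $1,800,000 ≤ $1,825,000 → General Business Authorization not required.
Art. IX. offers tattoo or body-art services; serves alcohol for on-premises consumption → exempt from Small Business Authorization.
Art. X. revenue $1,800,000 ≤ $2,950,000 → Compliance Certificate not required.
Art. XI. does not provide live entertainment; serves alcohol for on-premises consumption; sells secondhand or consigned goods → Annual Authorization not required.

Annual Certificate, Municipal Certificate, Secondhand Dealer License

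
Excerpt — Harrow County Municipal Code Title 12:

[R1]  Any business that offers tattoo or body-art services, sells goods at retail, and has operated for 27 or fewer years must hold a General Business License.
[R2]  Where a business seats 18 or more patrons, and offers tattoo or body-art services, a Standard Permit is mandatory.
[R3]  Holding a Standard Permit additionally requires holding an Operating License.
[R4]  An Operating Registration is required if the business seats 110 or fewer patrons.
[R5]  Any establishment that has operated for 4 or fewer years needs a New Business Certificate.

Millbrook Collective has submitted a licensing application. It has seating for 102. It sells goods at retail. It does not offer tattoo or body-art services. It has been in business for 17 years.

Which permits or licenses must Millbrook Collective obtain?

Operating Registration

[R1] does not offer tattoo or body-art services; sells goods at retail; years in business 17 ≤ 27 → General Business License not required.
[R2] seating 102 ≥ 18; does not offer tattoo or body-art services → Standard Permit not required.
[R3] Standard Permit is not required → no effect.
[R4] seating 102 ≤ 110 → Operating Registration required.
[R5] years in business 17 > 4 → New Business Certificate not required.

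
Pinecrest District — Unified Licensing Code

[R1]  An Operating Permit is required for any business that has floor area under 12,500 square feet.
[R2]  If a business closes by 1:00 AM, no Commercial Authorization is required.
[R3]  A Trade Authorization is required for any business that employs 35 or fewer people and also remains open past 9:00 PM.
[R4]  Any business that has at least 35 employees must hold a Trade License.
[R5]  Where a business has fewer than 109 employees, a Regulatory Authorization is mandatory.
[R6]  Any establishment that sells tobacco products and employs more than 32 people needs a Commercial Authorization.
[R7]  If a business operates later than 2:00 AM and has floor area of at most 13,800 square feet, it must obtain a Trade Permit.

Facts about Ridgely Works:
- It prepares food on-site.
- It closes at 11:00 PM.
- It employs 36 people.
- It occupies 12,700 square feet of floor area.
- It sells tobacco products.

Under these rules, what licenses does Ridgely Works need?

[R1] floor area 12,700 square feet ≥ 12,500 square feet → Operating Permit not required.
[R2] closes 11:00 PM, at/before 1:00 AM → exempt from Commercial Authorization.
[R3] employees 36 > 35; closes 11:00 PM, after 9:00 PM → Trade Authorization not required.
[R4] employees 36 ≥ 35 → Trade License required.
[R5] employees 36 < 109 → Regulatory Authorization required.
[R6] sells tobacco products; employees 36 > 32 → Commercial Authorization required.
[R7] closes 11:00 PM, at/before 2:00 AM; floor area 12,700 square feet ≤ 13,800 square feet → Trade Permit not required.

Regulatory Authorization, Trade License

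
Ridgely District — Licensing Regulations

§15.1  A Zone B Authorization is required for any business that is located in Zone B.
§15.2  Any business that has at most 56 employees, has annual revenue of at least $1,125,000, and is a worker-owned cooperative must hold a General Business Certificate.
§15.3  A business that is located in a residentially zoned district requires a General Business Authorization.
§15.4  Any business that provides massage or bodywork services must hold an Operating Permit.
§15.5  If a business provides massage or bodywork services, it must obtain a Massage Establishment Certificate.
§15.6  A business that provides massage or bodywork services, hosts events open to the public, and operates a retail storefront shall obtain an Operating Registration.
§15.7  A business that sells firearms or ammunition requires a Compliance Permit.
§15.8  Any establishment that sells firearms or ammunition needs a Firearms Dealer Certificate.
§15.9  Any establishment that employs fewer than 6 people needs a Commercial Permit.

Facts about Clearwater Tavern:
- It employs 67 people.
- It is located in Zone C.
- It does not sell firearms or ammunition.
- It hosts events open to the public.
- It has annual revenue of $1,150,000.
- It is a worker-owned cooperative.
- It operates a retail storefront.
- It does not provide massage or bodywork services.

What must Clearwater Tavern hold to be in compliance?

§15.1 is located in Zone C (not: is located in Zone B) → Zone B Authorization not required.
§15.2 employees 67 > 56; revenue $1,150,000 ≥ $1,125,000; is a worker-owned cooperative → General Business Certificate not required.
§15.3 is located in Zone C (not: is located in a residentially zoned district) → General Business Authorization not required.
§15.4 does not provide massage or bodywork services → Operating Permit not required.
§15.5 does not provide massage or bodywork services → Massage Establishment Certificate not required.
§15.6 does not provide massage or bodywork services; hosts events open to the public; operates a retail storefront → Operating Registration not required.
§15.7 does not sell firearms or ammunition → Compliance Permit not required.
§15.8 does not sell firearms or ammunition → Firearms Dealer Certificate not required.
§15.9 employees 67 ≥ 6 → Commercial Permit not required.

None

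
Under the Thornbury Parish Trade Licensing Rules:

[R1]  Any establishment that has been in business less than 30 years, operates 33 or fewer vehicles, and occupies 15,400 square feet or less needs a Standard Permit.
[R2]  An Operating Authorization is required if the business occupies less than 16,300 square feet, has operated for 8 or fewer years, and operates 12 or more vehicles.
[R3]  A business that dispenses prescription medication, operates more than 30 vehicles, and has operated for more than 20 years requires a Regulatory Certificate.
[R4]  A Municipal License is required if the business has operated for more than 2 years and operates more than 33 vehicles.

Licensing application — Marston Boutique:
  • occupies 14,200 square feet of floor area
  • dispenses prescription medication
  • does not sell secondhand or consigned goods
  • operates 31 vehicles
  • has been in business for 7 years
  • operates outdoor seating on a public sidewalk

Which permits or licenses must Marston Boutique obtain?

[R1] years in business 7 < 30; vehicles 31 ≤ 33; floor area 14,200 square feet ≤ 15,400 square feet → Standard Permit required.
[R2] floor area 14,200 square feet < 16,300 square feet; years in business 7 ≤ 8; vehicles 31 ≥ 12 → Operating Authorization required.
[R3] dispenses prescription medication; vehicles 31 > 30; years in business 7 ≤ 20 → Regulatory Certificate not required.
[R4] years in business 7 > 2; vehicles 31 ≤ 33 → Municipal License not required.

Operating Authorization, Standard Permit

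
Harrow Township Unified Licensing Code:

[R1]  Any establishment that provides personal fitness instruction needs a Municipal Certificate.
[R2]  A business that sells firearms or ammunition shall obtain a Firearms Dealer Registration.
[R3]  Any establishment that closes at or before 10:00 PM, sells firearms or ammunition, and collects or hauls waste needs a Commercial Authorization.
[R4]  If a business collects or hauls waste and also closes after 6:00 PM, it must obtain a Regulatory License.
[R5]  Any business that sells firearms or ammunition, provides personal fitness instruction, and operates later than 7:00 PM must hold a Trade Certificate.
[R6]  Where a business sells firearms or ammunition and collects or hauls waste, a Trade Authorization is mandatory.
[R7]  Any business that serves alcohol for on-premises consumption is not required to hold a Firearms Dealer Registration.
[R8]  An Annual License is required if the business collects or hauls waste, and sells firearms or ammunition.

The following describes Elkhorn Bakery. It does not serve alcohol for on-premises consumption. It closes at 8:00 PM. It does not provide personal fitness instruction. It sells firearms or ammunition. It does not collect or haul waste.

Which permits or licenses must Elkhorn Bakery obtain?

Firearms Dealer Registration

[R1] does not provide personal fitness instruction → Municipal Certificate not required.
[R2] sells firearms or ammunition → Firearms Dealer Registration required.
[R3] closes 8:00 PM, at/before 10:00 PM; sells firearms or ammunition; does not collect or haul waste → Commercial Authorization not required.
[R4] does not collect or haul waste; closes 8:00 PM, after 6:00 PM → Regulatory License not required.
[R5] sells firearms or ammunition; does not provide personal fitness instruction; closes 8:00 PM, after 7:00 PM → Trade Certificate not required.
[R6] sells firearms or ammunition; does not collect or haul waste → Trade Authorization not required.
[R7] does not serve alcohol for on-premises consumption → Firearms Dealer Registration exemption does not apply.
[R8] does not collect or haul waste; sells firearms or ammunition → Annual License not required.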